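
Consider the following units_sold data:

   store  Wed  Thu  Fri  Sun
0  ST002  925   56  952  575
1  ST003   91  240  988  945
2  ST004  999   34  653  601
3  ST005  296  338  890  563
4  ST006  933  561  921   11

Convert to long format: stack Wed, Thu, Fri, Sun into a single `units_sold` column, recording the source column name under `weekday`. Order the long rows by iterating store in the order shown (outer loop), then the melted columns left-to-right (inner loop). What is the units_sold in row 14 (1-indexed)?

338

20 rows total (5 × 4). Row 14: index ⌊(14-1)/4⌋ = 3 into store → ST005; (14-1) mod 4 = 1 into the melted columns → Thu.
So row 14 is (ST005, Thu, 338); units_sold = 338.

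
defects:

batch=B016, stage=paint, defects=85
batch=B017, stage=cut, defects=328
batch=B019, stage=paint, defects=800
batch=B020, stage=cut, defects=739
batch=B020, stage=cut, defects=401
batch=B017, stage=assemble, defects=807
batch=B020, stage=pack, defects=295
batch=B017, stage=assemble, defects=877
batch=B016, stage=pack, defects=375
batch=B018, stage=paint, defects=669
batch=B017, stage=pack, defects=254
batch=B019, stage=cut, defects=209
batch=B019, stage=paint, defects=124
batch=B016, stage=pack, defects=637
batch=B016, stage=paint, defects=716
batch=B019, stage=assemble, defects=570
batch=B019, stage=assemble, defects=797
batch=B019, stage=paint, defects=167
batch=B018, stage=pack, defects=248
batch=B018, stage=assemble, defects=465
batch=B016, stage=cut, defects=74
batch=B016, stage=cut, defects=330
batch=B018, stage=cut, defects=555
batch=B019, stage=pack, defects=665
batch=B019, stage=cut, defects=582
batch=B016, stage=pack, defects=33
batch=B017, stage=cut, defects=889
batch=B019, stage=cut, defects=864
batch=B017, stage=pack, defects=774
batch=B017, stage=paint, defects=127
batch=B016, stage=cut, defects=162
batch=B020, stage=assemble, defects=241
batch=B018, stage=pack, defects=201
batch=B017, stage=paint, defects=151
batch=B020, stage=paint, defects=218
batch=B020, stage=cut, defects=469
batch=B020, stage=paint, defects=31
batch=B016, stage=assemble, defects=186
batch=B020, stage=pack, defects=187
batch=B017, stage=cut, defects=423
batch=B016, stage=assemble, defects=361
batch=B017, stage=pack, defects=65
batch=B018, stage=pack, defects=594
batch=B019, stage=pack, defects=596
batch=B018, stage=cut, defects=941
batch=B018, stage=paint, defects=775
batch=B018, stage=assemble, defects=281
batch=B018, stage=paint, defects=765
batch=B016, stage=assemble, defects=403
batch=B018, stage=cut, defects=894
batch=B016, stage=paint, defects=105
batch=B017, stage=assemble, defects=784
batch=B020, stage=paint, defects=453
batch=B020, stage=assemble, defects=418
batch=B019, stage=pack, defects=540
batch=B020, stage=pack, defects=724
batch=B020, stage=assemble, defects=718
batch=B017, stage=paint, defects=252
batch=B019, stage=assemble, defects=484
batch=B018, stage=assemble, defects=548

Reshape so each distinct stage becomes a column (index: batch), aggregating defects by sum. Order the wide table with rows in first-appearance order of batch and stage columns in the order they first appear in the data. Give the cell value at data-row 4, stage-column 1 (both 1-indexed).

With rows in first-appearance order of batch, row 4 is batch=B020. stage columns in first-appearance order: paint, cut, assemble, pack; column 1 is paint.
Long rows with batch=B020, stage=paint: 218 + 31 + 453 = 702.

702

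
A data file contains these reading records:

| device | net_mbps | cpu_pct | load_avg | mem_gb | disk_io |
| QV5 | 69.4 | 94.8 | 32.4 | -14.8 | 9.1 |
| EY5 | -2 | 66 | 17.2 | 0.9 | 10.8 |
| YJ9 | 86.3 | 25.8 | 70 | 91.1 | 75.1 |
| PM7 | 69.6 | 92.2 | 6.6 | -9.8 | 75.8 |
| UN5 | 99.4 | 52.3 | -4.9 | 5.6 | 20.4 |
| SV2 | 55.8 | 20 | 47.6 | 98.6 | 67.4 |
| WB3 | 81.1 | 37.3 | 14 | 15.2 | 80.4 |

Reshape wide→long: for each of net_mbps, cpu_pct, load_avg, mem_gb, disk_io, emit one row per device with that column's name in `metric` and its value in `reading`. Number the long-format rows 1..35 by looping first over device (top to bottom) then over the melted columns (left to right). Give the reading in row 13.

35 rows total (7 × 5). Row 13: index ⌊(13-1)/5⌋ = 2 into device → YJ9; (13-1) mod 5 = 2 into the melted columns → load_avg.
So row 13 is (YJ9, load_avg, 70); reading = 70.

70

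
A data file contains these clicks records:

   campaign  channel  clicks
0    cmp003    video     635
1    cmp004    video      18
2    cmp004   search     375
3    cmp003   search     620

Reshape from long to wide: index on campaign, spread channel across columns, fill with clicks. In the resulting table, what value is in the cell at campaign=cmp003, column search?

Wide layout: rows indexed by campaign, columns are the 2 distinct channel values (video, search).
Cell (campaign=cmp003, channel=search) draws from the long row where campaign=cmp003 and channel=search, which has clicks=620.

620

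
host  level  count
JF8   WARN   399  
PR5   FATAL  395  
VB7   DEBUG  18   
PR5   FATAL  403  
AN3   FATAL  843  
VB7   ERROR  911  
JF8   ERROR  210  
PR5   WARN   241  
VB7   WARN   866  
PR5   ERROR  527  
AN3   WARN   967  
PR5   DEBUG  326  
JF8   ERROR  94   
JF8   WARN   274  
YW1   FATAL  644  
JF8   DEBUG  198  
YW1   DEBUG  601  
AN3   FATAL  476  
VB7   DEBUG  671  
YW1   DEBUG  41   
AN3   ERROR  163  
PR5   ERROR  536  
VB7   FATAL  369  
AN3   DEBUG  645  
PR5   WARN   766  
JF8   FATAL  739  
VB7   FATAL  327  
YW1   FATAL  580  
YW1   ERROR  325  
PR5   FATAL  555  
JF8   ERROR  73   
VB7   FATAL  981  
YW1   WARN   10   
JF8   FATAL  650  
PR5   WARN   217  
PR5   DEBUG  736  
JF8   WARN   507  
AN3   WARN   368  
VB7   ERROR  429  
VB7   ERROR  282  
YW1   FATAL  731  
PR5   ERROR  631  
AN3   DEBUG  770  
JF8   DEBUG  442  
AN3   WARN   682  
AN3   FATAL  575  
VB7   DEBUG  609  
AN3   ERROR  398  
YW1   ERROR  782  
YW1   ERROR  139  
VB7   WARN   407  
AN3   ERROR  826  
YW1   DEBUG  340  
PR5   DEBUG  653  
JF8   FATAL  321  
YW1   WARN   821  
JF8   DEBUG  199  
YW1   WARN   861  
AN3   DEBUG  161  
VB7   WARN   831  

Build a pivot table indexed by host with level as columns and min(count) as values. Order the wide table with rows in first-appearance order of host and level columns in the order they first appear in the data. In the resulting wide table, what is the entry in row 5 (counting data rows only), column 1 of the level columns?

10

With rows in first-appearance order of host, row 5 is host=YW1. level columns in first-appearance order: WARN, FATAL, DEBUG, ERROR; column 1 is WARN.
Long rows with host=YW1, level=WARN: min(10, 821, 861) = 10.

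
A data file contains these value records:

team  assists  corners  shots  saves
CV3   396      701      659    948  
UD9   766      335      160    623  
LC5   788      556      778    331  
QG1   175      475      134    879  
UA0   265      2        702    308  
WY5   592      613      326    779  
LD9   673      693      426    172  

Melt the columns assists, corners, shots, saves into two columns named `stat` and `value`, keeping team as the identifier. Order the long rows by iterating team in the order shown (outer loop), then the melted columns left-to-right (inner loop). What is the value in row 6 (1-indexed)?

28 rows total (7 × 4). Row 6: index ⌊(6-1)/4⌋ = 1 into team → UD9; (6-1) mod 4 = 1 into the melted columns → corners.
So row 6 is (UD9, corners, 335); value = 335.

335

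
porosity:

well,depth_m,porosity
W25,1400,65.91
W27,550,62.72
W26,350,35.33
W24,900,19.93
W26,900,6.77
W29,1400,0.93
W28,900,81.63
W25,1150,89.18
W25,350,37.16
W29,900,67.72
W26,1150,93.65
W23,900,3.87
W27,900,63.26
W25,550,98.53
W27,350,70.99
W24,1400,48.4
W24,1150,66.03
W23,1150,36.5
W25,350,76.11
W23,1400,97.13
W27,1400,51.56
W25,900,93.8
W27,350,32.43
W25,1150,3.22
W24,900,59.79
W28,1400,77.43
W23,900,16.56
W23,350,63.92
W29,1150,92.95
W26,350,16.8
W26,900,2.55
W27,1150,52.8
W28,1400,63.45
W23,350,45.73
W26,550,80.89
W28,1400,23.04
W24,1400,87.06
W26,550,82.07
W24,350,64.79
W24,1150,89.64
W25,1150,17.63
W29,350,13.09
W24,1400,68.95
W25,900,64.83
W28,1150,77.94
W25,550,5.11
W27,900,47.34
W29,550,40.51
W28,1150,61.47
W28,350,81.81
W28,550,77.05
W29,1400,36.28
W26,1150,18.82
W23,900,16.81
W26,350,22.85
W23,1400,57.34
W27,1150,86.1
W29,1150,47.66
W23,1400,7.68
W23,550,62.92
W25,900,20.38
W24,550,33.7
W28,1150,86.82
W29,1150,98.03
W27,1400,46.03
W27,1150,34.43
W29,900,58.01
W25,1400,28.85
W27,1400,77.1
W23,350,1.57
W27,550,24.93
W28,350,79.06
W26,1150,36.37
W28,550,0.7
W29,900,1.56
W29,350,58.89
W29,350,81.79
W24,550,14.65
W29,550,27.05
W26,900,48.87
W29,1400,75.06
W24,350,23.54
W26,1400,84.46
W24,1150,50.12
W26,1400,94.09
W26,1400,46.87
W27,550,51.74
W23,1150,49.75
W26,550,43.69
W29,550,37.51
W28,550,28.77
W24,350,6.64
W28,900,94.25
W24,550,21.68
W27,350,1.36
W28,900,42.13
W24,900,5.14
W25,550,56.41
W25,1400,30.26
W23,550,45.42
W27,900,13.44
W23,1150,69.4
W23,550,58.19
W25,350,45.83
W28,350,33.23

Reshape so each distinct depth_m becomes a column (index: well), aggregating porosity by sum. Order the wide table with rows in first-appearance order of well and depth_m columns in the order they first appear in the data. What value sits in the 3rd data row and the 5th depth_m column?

148.84

With rows in first-appearance order of well, row 3 is well=W26. depth_m columns in first-appearance order: 1400, 550, 350, 900, 1150; column 5 is 1150.
Long rows with well=W26, depth_m=1150: 93.65 + 18.82 + 36.37 = 148.84.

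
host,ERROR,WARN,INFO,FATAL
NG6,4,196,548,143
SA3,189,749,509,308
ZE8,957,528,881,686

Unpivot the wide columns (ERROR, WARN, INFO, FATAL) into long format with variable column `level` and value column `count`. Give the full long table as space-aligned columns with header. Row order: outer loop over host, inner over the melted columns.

host  level  count
NG6   ERROR  4    
NG6   WARN   196  
NG6   INFO   548  
NG6   FATAL  143  
SA3   ERROR  189  
SA3   WARN   749  
SA3   INFO   509  
SA3   FATAL  308  
ZE8   ERROR  957  
ZE8   WARN   528  
ZE8   INFO   881  
ZE8   FATAL  686  

Each (host, column) pair becomes one row: 3 × 4 = 12 rows.
For example, (NG6, ERROR) → count=4.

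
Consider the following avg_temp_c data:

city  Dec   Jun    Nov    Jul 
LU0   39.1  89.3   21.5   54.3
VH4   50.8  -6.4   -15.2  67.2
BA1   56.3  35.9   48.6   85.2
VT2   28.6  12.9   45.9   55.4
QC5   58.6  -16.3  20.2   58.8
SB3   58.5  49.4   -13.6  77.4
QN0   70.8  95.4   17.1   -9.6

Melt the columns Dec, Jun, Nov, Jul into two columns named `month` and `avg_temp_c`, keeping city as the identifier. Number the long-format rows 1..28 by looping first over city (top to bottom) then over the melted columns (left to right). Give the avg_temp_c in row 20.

58.8

28 rows total (7 × 4). Row 20: index ⌊(20-1)/4⌋ = 4 into city → QC5; (20-1) mod 4 = 3 into the melted columns → Jul.
So row 20 is (QC5, Jul, 58.8); avg_temp_c = 58.8.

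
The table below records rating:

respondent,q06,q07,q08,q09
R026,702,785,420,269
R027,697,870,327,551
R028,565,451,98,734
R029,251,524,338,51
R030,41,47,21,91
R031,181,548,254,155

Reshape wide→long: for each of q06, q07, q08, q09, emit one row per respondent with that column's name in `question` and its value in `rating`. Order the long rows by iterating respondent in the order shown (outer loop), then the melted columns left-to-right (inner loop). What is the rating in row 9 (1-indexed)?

565

24 rows total (6 × 4). Row 9: index ⌊(9-1)/4⌋ = 2 into respondent → R028; (9-1) mod 4 = 0 into the melted columns → q06.
So row 9 is (R028, q06, 565); rating = 565.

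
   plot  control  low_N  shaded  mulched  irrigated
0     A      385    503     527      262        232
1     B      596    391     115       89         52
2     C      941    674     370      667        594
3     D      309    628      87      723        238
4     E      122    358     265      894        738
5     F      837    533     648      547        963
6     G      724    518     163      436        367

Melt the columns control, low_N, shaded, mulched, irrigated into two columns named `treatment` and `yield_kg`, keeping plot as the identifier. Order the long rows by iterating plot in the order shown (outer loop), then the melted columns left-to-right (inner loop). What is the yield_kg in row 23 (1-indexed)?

265

35 rows total (7 × 5). Row 23: index ⌊(23-1)/5⌋ = 4 into plot → E; (23-1) mod 5 = 2 into the melted columns → shaded.
So row 23 is (E, shaded, 265); yield_kg = 265.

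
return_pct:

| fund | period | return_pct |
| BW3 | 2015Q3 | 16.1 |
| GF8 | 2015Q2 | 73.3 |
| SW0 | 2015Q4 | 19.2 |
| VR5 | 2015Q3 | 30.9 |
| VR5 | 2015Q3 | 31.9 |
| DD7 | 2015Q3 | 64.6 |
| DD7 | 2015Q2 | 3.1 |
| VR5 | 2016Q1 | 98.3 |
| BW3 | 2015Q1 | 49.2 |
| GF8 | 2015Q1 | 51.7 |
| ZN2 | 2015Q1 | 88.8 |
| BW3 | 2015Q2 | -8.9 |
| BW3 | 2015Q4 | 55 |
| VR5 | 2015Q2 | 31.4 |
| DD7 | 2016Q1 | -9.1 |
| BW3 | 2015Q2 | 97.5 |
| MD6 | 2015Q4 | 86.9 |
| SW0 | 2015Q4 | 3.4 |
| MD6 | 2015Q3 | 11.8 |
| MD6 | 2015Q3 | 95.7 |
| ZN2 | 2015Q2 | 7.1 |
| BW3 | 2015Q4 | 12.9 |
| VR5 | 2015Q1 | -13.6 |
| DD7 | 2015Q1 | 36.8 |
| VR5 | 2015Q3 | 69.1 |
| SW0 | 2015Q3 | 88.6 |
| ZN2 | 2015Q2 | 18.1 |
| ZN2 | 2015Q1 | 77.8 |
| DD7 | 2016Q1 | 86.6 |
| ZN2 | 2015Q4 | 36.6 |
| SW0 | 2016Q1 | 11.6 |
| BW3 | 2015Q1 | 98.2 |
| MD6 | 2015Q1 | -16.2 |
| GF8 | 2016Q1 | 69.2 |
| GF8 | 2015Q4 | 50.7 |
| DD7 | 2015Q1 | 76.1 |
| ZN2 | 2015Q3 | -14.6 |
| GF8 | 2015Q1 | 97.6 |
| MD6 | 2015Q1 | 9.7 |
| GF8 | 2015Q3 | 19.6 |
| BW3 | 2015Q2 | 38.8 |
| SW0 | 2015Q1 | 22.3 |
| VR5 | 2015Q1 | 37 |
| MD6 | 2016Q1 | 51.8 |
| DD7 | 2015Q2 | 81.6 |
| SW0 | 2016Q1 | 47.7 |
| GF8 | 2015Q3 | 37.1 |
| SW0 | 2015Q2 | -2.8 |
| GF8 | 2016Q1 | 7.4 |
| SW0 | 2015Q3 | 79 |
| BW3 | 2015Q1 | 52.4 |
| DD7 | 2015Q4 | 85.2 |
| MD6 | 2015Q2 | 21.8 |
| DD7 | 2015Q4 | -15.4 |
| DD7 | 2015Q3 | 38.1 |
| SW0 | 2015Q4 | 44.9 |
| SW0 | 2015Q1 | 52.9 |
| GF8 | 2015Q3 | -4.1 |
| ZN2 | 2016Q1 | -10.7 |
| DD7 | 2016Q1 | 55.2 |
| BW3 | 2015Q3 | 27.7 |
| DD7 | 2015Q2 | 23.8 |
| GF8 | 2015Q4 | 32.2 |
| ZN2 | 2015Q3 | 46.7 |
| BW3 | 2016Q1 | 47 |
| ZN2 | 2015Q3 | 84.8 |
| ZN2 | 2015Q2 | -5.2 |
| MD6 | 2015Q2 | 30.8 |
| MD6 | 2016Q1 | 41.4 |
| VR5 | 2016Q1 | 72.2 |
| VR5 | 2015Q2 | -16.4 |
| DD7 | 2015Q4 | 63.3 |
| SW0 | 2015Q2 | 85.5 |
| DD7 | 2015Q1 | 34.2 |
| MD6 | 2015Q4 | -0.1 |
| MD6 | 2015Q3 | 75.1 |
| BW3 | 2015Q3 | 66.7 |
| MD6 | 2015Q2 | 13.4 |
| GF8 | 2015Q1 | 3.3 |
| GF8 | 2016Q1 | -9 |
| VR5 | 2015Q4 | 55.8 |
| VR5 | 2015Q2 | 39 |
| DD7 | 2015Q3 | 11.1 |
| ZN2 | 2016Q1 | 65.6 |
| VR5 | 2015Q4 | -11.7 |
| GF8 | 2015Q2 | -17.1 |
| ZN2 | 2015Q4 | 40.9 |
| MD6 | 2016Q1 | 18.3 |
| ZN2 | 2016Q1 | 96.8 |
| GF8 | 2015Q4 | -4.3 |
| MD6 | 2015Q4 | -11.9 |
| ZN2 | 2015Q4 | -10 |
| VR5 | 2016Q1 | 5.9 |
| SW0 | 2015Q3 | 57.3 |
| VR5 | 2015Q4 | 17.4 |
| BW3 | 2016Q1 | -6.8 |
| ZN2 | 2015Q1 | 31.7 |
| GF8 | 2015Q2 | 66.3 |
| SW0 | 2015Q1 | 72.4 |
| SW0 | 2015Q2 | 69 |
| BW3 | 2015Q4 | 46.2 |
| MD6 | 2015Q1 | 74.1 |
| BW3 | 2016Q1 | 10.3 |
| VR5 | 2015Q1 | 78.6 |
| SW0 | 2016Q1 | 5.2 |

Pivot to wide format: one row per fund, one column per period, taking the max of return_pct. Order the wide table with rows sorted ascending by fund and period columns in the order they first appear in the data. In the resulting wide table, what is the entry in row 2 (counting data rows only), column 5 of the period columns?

With rows sorted ascending by fund, row 2 is fund=DD7. period columns in first-appearance order: 2015Q3, 2015Q2, 2015Q4, 2016Q1, 2015Q1; column 5 is 2015Q1.
Long rows with fund=DD7, period=2015Q1: max(36.8, 76.1, 34.2) = 76.1.

76.1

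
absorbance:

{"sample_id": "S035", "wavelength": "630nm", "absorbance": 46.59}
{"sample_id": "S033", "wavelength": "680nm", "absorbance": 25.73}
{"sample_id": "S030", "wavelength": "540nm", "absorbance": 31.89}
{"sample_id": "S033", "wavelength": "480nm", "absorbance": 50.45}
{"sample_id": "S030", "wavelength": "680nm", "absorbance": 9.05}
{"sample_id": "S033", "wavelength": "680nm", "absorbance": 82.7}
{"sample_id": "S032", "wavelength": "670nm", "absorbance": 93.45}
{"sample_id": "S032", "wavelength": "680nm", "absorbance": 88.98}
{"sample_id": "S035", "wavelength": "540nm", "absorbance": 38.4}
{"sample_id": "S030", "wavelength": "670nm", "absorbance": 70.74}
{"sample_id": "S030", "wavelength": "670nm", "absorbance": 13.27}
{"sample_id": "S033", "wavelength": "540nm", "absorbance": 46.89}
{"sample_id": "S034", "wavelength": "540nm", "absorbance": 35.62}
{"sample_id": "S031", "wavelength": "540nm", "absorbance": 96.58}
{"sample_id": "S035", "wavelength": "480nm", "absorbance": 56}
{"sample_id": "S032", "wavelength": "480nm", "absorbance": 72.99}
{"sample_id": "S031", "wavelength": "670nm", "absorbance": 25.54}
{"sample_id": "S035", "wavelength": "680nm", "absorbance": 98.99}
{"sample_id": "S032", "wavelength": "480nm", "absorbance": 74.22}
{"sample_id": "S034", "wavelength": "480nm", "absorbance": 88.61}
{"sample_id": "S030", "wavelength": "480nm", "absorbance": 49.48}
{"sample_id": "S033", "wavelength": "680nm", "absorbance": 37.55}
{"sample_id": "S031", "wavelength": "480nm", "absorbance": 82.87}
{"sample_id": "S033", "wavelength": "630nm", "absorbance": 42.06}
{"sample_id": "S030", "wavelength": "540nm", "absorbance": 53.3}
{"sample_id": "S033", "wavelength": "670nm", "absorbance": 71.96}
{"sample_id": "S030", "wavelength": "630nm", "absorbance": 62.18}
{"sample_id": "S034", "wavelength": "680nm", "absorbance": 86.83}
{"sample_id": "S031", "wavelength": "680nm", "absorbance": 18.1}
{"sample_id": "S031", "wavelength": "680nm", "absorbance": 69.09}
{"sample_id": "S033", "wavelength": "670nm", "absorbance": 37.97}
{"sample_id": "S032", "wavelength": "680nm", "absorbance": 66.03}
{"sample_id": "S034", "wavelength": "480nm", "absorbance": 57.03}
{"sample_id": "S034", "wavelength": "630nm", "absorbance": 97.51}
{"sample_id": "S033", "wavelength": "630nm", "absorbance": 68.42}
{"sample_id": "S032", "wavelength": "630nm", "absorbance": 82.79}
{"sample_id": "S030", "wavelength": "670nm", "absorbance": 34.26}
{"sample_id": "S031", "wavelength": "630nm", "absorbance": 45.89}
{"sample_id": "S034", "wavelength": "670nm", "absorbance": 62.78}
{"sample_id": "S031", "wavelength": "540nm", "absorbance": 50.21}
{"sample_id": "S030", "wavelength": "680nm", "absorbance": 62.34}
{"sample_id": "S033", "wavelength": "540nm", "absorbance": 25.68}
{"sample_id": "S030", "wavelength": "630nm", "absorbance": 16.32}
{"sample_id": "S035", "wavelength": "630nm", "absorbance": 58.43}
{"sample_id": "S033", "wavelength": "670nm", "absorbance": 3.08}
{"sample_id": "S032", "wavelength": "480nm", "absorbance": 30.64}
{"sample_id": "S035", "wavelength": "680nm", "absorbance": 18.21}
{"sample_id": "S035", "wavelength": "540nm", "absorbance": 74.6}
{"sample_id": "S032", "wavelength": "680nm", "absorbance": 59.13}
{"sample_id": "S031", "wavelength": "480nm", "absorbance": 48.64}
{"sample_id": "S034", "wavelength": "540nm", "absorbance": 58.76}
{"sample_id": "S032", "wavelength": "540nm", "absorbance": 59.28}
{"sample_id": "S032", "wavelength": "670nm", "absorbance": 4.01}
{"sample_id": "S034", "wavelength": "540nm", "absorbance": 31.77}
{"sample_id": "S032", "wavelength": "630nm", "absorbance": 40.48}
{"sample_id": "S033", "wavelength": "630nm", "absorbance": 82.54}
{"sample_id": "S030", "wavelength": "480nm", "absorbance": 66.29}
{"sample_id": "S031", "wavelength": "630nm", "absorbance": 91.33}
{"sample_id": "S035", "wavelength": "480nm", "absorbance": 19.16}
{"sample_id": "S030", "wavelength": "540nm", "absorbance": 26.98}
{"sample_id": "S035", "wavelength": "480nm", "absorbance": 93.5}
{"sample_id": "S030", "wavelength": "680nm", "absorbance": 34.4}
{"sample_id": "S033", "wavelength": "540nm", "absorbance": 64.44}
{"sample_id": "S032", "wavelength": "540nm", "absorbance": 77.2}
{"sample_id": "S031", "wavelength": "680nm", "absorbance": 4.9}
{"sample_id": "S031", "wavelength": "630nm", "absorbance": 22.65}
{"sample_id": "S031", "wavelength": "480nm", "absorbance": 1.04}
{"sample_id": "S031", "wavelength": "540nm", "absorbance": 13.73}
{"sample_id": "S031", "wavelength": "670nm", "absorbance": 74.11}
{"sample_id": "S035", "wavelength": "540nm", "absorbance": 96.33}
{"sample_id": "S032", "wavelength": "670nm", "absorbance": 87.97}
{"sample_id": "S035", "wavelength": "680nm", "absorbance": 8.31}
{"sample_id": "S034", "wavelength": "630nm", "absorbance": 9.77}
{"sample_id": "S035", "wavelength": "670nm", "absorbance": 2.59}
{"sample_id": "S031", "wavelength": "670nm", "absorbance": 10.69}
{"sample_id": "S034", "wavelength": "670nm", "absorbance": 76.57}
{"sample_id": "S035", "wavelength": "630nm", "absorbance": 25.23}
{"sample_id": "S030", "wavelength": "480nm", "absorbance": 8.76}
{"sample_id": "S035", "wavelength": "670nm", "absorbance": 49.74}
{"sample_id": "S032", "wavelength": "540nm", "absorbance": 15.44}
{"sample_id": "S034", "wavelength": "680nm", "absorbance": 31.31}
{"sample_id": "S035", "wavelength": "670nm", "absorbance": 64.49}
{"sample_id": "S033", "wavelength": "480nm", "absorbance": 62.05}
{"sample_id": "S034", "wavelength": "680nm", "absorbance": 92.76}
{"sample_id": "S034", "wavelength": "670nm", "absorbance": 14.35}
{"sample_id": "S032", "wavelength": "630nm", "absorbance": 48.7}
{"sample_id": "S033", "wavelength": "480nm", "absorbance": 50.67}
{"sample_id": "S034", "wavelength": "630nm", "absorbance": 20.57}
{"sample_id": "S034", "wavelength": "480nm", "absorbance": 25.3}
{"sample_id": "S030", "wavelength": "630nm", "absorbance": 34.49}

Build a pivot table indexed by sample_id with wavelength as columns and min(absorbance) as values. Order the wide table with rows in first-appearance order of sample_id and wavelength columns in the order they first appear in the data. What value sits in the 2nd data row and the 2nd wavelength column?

With rows in first-appearance order of sample_id, row 2 is sample_id=S033. wavelength columns in first-appearance order: 630nm, 680nm, 540nm, 480nm, 670nm; column 2 is 680nm.
Long rows with sample_id=S033, wavelength=680nm: min(25.73, 82.7, 37.55) = 25.73.

25.73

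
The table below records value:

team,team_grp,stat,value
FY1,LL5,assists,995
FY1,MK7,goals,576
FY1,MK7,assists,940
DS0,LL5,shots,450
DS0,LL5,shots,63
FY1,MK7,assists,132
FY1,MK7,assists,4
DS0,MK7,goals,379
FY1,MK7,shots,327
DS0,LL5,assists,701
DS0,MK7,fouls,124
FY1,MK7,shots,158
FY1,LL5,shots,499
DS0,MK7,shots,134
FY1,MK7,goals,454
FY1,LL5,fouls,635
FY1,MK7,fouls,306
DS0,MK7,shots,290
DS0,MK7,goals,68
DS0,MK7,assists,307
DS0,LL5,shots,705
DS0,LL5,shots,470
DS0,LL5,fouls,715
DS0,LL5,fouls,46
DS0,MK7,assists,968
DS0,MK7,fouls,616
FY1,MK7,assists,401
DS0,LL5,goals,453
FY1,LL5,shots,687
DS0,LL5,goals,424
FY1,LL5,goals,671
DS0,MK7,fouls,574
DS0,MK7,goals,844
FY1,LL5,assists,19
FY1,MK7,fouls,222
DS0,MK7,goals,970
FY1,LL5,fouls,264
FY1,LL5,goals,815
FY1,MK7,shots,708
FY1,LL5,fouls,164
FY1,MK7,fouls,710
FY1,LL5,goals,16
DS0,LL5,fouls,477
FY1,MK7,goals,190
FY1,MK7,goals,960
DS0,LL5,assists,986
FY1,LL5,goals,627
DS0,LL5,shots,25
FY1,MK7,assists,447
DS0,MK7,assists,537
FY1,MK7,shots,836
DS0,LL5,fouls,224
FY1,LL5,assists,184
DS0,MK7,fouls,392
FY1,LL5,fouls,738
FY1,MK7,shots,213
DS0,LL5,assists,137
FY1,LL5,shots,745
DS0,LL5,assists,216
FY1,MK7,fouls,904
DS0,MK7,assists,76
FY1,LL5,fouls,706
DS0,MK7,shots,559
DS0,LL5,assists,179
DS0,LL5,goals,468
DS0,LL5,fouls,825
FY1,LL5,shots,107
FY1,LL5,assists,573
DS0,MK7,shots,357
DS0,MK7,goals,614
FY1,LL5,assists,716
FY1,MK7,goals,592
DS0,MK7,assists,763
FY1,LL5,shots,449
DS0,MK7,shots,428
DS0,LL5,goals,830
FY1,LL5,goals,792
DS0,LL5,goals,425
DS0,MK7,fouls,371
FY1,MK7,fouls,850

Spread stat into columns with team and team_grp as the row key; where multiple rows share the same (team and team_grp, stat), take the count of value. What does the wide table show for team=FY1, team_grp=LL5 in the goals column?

Rows with team=FY1, team_grp=LL5 and stat=goals: value values are 671, 815, 16, 627, 792.
5 rows match — count = 5.

5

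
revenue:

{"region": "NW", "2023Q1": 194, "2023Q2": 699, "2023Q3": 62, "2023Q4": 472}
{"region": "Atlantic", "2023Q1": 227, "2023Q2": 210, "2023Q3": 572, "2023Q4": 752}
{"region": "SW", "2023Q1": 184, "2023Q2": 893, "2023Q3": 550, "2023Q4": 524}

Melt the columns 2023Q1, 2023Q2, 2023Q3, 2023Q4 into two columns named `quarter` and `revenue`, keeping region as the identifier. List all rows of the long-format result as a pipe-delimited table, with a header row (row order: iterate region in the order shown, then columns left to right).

Each (region, column) pair becomes one row: 3 × 4 = 12 rows.
For example, (NW, 2023Q1) → revenue=194.

| region | quarter | revenue |
| NW | 2023Q1 | 194 |
| NW | 2023Q2 | 699 |
| NW | 2023Q3 | 62 |
| NW | 2023Q4 | 472 |
| Atlantic | 2023Q1 | 227 |
| Atlantic | 2023Q2 | 210 |
| Atlantic | 2023Q3 | 572 |
| Atlantic | 2023Q4 | 752 |
| SW | 2023Q1 | 184 |
| SW | 2023Q2 | 893 |
| SW | 2023Q3 | 550 |
| SW | 2023Q4 | 524 |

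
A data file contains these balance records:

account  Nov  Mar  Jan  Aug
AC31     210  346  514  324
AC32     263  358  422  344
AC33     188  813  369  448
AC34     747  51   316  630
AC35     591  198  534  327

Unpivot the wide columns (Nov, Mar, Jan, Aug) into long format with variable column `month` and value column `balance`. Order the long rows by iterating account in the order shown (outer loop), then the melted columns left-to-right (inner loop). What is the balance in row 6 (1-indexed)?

358

20 rows total (5 × 4). Row 6: index ⌊(6-1)/4⌋ = 1 into account → AC32; (6-1) mod 4 = 1 into the melted columns → Mar.
So row 6 is (AC32, Mar, 358); balance = 358.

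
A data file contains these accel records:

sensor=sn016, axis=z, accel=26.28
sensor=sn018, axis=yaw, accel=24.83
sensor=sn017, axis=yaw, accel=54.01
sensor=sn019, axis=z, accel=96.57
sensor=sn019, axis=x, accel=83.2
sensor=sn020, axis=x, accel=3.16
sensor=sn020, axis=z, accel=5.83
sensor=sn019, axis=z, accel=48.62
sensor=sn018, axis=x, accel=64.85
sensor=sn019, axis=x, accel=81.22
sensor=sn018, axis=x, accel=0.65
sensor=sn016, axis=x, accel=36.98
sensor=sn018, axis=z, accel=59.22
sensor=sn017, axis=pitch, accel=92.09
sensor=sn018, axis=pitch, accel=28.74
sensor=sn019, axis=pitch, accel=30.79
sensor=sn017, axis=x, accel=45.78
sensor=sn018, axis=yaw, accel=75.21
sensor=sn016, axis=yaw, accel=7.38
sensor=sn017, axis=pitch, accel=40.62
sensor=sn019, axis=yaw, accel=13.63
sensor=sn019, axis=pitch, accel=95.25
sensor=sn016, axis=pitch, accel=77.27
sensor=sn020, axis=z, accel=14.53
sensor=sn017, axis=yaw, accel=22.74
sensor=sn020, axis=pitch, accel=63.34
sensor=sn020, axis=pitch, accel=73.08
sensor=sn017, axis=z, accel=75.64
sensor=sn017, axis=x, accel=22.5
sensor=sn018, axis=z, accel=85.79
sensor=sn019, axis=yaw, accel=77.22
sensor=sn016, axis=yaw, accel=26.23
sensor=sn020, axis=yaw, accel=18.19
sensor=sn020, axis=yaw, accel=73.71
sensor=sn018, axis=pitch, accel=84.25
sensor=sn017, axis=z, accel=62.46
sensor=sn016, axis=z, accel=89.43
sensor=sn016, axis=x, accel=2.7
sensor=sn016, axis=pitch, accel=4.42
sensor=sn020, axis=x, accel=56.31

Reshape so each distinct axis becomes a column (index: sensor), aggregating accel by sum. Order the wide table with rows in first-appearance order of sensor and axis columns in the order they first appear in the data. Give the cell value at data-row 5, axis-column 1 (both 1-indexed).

20.36

With rows in first-appearance order of sensor, row 5 is sensor=sn020. axis columns in first-appearance order: z, yaw, x, pitch; column 1 is z.
Long rows with sensor=sn020, axis=z: 5.83 + 14.53 = 20.36.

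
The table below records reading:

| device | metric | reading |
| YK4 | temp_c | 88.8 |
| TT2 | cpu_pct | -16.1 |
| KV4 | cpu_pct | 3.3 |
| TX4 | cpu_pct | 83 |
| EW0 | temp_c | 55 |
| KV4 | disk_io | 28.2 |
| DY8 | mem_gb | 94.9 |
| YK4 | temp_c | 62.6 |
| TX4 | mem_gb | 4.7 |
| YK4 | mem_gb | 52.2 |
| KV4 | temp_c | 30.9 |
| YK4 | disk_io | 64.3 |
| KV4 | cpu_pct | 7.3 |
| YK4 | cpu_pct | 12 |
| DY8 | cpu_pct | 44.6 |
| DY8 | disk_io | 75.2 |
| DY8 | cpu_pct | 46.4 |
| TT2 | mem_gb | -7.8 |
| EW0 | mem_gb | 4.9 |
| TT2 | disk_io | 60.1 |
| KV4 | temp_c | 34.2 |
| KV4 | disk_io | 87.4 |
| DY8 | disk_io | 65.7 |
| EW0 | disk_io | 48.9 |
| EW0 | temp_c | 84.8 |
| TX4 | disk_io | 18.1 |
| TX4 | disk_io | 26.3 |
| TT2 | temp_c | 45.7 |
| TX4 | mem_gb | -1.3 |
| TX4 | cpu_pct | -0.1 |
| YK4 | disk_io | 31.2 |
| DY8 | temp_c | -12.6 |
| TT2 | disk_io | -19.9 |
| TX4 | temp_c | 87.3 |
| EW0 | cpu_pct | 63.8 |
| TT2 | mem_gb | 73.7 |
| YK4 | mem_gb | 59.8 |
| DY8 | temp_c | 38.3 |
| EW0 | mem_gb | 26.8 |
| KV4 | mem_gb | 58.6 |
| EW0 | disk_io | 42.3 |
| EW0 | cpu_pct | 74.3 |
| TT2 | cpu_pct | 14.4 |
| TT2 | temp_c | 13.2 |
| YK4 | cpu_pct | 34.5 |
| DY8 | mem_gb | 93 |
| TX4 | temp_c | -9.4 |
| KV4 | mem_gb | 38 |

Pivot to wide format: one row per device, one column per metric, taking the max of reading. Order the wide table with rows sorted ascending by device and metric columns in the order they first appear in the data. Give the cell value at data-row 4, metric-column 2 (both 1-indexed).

With rows sorted ascending by device, row 4 is device=TT2. metric columns in first-appearance order: temp_c, cpu_pct, disk_io, mem_gb; column 2 is cpu_pct.
Long rows with device=TT2, metric=cpu_pct: max(-16.1, 14.4) = 14.4.

14.4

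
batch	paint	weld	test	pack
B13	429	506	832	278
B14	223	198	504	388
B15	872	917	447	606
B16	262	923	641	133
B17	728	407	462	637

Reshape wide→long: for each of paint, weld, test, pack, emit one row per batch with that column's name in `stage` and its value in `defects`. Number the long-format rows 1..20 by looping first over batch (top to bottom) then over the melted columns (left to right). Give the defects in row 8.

388

20 rows total (5 × 4). Row 8: index ⌊(8-1)/4⌋ = 1 into batch → B14; (8-1) mod 4 = 3 into the melted columns → pack.
So row 8 is (B14, pack, 388); defects = 388.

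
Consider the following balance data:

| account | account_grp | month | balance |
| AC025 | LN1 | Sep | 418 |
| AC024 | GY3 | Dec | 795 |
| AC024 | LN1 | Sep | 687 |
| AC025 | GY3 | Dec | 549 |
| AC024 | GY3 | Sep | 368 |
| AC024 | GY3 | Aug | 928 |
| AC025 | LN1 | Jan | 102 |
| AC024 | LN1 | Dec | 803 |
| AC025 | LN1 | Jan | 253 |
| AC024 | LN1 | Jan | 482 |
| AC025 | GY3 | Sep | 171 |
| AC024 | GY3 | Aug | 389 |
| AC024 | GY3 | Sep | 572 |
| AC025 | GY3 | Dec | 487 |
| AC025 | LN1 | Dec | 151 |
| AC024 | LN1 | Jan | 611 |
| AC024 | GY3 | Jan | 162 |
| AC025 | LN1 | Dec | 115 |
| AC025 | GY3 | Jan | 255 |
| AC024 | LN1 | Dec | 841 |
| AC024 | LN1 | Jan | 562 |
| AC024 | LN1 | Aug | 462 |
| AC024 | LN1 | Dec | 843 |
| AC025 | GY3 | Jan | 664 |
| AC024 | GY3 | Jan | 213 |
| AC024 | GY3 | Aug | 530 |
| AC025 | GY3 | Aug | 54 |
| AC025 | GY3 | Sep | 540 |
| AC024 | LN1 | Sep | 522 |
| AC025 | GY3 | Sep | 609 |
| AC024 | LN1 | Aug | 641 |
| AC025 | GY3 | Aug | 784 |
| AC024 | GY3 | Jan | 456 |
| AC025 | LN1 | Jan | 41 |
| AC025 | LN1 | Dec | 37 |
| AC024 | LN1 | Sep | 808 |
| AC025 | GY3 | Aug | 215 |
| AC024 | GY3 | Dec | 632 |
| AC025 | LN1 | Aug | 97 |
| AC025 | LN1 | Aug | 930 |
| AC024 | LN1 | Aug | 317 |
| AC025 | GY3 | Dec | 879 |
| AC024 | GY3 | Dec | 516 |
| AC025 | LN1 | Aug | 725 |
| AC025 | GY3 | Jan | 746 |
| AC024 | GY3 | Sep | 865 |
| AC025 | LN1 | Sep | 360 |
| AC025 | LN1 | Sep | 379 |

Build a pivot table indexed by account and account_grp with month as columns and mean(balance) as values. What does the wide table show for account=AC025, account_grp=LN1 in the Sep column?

Rows with account=AC025, account_grp=LN1 and month=Sep: balance values are 418, 360, 379.
(418 + 360 + 379) / 3 = 385.67.

385.67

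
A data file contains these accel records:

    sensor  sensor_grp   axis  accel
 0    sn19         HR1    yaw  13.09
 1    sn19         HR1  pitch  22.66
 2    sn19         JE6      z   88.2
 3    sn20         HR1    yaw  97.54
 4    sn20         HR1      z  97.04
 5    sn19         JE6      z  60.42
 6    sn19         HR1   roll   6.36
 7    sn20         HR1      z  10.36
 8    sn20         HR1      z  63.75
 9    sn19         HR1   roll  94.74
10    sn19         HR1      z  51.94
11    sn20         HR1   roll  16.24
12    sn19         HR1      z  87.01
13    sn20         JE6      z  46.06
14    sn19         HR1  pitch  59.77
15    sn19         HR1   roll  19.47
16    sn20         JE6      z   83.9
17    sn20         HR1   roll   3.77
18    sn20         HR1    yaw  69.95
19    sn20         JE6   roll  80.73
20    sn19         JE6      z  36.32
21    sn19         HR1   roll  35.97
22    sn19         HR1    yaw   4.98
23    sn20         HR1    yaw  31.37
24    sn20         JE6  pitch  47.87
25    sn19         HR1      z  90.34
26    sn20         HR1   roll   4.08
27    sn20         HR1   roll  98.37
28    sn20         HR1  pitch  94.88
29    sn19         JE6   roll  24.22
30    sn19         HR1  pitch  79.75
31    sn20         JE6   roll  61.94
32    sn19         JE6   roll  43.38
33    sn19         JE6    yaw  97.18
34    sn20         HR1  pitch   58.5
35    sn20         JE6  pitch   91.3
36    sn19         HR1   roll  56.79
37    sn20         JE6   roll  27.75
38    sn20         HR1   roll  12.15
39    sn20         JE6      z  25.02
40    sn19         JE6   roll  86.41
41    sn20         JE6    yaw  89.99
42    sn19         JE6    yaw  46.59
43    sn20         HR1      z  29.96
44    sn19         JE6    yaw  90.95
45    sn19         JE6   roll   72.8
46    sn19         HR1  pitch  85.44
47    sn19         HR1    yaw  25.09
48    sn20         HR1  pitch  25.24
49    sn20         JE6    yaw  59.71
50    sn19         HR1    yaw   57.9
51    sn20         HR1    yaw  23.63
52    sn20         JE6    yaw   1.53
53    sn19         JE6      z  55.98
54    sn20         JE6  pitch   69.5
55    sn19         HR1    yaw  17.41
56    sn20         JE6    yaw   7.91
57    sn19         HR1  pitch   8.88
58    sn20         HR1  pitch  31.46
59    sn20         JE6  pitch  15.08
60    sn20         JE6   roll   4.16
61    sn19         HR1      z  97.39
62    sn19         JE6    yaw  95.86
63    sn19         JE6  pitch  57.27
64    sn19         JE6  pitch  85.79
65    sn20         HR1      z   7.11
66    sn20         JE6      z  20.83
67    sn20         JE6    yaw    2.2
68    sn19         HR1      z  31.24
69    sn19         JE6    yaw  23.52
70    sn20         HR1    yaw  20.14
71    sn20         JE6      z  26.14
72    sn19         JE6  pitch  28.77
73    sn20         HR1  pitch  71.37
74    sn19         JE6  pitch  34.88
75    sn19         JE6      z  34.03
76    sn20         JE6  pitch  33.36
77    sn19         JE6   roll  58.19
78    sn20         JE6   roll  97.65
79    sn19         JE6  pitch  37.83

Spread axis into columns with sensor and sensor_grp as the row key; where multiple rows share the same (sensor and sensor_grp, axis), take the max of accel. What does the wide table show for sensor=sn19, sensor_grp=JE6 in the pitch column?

85.79

Rows with sensor=sn19, sensor_grp=JE6 and axis=pitch: accel values are 57.27, 85.79, 28.77, 34.88, 37.83.
max(57.27, 85.79, 28.77, 34.88, 37.83) = 85.79.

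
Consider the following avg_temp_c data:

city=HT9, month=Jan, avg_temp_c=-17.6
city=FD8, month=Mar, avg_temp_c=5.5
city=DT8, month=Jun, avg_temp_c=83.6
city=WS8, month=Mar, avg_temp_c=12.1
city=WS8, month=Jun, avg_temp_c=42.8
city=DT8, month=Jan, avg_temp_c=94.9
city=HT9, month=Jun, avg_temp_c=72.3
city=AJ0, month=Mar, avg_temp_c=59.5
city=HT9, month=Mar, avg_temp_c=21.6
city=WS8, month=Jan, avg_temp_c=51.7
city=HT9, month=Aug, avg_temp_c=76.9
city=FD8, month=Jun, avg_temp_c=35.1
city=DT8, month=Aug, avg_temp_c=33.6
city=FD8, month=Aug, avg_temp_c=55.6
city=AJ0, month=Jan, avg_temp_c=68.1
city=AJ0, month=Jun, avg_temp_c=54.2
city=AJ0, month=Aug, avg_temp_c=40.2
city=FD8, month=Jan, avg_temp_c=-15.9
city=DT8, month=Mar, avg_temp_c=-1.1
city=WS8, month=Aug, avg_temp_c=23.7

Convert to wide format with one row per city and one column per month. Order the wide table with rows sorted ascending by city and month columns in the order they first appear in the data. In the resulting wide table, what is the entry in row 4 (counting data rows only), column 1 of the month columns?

-17.6

With rows sorted ascending by city, row 4 is city=HT9. month columns in first-appearance order: Jan, Mar, Jun, Aug; column 1 is Jan.
Long rows with city=HT9, month=Jan: avg_temp_c = -17.6.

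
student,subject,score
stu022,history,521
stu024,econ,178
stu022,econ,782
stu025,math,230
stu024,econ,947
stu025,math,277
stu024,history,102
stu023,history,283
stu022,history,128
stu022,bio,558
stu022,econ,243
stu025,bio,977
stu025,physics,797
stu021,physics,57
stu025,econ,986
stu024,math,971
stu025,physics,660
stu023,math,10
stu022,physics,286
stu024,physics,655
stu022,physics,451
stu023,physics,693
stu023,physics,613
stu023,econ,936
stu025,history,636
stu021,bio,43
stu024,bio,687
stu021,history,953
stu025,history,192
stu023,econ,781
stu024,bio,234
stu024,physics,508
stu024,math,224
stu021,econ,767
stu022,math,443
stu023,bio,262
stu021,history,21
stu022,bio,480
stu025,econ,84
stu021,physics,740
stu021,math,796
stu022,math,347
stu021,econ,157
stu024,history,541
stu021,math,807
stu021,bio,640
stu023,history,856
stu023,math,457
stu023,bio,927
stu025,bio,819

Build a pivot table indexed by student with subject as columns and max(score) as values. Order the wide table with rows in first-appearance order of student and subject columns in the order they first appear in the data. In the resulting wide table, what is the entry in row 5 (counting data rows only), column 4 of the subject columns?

640

With rows in first-appearance order of student, row 5 is student=stu021. subject columns in first-appearance order: history, econ, math, bio, physics; column 4 is bio.
Long rows with student=stu021, subject=bio: max(43, 640) = 640.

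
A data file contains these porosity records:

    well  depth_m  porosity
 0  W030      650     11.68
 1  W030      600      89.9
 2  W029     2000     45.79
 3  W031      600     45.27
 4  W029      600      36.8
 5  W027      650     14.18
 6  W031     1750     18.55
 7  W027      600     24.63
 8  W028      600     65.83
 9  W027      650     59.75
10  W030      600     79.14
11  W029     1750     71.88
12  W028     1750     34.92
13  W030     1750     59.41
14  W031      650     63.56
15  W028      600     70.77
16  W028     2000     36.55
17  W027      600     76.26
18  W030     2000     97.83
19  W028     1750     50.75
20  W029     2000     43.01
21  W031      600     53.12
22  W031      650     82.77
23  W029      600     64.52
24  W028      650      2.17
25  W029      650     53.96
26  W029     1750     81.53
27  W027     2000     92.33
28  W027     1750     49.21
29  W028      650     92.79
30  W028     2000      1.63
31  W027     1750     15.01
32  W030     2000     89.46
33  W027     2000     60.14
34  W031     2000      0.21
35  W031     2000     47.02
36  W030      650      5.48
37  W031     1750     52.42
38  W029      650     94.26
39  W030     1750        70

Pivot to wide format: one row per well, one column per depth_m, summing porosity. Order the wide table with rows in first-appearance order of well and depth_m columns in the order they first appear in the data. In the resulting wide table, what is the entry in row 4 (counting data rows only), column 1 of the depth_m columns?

With rows in first-appearance order of well, row 4 is well=W027. depth_m columns in first-appearance order: 650, 600, 2000, 1750; column 1 is 650.
Long rows with well=W027, depth_m=650: 14.18 + 59.75 = 73.93.

73.93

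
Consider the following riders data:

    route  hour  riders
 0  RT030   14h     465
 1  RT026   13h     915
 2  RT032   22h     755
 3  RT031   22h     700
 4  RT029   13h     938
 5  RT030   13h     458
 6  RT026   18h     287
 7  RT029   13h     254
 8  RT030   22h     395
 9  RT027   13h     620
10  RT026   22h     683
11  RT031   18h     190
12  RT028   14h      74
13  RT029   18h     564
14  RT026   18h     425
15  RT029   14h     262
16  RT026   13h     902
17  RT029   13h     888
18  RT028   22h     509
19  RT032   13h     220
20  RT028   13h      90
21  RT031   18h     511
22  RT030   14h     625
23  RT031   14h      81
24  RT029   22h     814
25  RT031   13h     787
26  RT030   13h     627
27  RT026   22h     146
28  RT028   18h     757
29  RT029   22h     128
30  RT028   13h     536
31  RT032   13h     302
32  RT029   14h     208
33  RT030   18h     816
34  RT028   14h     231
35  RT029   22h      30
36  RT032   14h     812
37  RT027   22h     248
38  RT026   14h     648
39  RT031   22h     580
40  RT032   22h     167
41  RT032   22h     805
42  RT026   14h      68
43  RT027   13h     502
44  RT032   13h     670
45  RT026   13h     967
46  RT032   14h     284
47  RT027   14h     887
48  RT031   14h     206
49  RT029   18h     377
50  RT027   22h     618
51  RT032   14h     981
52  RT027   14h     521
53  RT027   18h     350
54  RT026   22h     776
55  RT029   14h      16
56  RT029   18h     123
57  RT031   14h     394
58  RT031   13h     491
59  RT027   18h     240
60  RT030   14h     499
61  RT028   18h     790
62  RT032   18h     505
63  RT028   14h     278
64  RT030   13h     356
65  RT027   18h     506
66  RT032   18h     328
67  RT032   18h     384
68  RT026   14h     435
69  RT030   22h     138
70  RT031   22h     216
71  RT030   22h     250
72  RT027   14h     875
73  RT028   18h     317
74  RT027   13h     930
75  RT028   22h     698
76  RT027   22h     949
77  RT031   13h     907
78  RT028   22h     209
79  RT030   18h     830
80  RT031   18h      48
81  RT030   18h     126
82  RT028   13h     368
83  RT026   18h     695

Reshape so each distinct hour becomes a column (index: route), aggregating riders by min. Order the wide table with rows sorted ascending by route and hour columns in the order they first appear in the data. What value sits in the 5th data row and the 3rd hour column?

With rows sorted ascending by route, row 5 is route=RT030. hour columns in first-appearance order: 14h, 13h, 22h, 18h; column 3 is 22h.
Long rows with route=RT030, hour=22h: min(395, 138, 250) = 138.

138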